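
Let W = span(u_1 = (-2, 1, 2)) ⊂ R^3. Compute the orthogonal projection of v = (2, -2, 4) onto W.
proj_W(v) = (-4/9, 2/9, 4/9)

Set up U = [u_1 | ... | u_1] ∈ R^(3×1). The projector onto W = col(U) is P = U (U^T U)^(-1) U^T.
Compute U^T U =
  [9],
and U^T v = (2).
Solve U^T U · c = U^T v for the coefficients: c = (2/9). The projection is proj_W(v) = U c.
Check: (v - proj_W(v)) · u_1 = 0  (should be 0).
Result: proj_W(v) = (-4/9, 2/9, 4/9).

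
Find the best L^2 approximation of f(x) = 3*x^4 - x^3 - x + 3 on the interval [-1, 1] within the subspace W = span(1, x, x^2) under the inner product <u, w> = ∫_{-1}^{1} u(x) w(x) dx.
g(x) = 18*x^2/7 - 8*x/5 + 96/35

The best approximation g ∈ W is the orthogonal projection of f onto W. Writing g = a_0 + a_1 x + a_2 x^2, the coefficients solve the normal equations G · a = b where
  G_{ij} = <φ_i, φ_j> and b_i = <f, φ_i>, with φ_0 = 1, φ_1 = x, φ_2 = x^2.
G =
  [2, 0, 2/3]
  [0, 2/3, 0]
  [2/3, 0, 2/5],
b = (36/5, -16/15, 20/7).
Solving gives a_0 = 96/35, a_1 = -8/5, a_2 = 18/7, so
  g(x) = 18*x^2/7 - 8*x/5 + 96/35.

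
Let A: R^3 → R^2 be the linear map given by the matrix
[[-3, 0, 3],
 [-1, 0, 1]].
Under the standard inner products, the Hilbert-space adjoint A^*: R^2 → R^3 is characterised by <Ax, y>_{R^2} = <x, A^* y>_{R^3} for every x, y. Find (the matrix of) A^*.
A^* = A^T =
[[-3, -1],
 [0, 0],
 [3, 1]]

For real matrices with standard dot products, the defining identity <Ax, y> = <x, A^* y> gives (Ax)^T y = x^T (A^*) y, i.e. x^T A^T y = x^T (A^*) y. Since this holds for all x, y, we must have A^* = A^T. Therefore
A^* =
[[-3, -1],
 [0, 0],
 [3, 1]].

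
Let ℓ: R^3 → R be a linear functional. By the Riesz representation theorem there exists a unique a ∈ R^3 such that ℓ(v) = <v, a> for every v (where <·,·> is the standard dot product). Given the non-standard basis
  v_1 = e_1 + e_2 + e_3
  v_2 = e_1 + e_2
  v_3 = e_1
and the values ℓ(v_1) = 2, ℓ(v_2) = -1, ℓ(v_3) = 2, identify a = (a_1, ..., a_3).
a = (2, -3, 3)

Write a = (a_1, ..., a_3) in the standard basis. For each basis vector v_i, ℓ(v_i) = <v_i, a> is a linear equation in the a_j's. Collect the n equations into a matrix system V a = ℓ, where row i of V is v_i (expressed in the standard basis). Since V is invertible (lower-triangular with 1s on the diagonal, up to permutation), solve by back-substitution:
  V =
[[1, 1, 1],
 [1, 1, 0],
 [1, 0, 0]]
  V a = (2, -1, 2)
Solving gives a = (2, -3, 3).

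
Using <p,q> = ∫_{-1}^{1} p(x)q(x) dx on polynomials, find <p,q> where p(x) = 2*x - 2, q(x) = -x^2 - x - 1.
<p,q> = 4

Expand the product: p(x)·q(x) = 2 - 2*x^3.
∫_{-1}^{1} of each monomial x^k gives [2/(k+1) if k even, 0 if k odd]. Integrating term-by-term (or equivalently evaluating the antiderivative F(x) = -x^4/2 + 2*x at the endpoints):
  F(1) − F(−1) = 3/2 − (-5/2) = 4.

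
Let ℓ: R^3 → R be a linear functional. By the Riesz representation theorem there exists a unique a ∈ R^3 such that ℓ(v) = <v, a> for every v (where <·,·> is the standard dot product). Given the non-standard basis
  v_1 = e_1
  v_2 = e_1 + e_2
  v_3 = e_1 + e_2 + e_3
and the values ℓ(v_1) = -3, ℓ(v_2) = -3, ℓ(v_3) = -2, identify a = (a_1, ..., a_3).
a = (-3, 0, 1)

Write a = (a_1, ..., a_3) in the standard basis. For each basis vector v_i, ℓ(v_i) = <v_i, a> is a linear equation in the a_j's. Collect the n equations into a matrix system V a = ℓ, where row i of V is v_i (expressed in the standard basis). Since V is invertible (lower-triangular with 1s on the diagonal, up to permutation), solve by back-substitution:
  V =
[[1, 0, 0],
 [1, 1, 0],
 [1, 1, 1]]
  V a = (-3, -3, -2)
Solving gives a = (-3, 0, 1).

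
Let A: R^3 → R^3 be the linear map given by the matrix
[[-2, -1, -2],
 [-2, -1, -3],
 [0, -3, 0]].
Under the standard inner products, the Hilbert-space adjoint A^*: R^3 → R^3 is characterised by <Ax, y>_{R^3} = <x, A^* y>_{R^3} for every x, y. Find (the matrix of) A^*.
A^* = A^T =
[[-2, -2, 0],
 [-1, -1, -3],
 [-2, -3, 0]]

For real matrices with standard dot products, the defining identity <Ax, y> = <x, A^* y> gives (Ax)^T y = x^T (A^*) y, i.e. x^T A^T y = x^T (A^*) y. Since this holds for all x, y, we must have A^* = A^T. Therefore
A^* =
[[-2, -2, 0],
 [-1, -1, -3],
 [-2, -3, 0]].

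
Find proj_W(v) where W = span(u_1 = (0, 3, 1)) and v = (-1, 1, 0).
proj_W(v) = (0, 9/10, 3/10)

Set up U = [u_1 | ... | u_1] ∈ R^(3×1). The projector onto W = col(U) is P = U (U^T U)^(-1) U^T.
Compute U^T U =
  [10],
and U^T v = (3).
Solve U^T U · c = U^T v for the coefficients: c = (3/10). The projection is proj_W(v) = U c.
Check: (v - proj_W(v)) · u_1 = 0  (should be 0).
Result: proj_W(v) = (0, 9/10, 3/10).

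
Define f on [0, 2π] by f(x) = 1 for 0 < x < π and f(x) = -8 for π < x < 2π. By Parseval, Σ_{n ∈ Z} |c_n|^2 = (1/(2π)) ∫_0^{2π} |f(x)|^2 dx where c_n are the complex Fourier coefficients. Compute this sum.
Σ |c_n|^2 = 65/2

Parseval equates the L^2 energy of f (normalised by 1/(2π)) with the ℓ^2 sum of its Fourier coefficients: (1/(2π)) ∫_0^{2π} |f|^2 = Σ |c_n|^2.
Compute the left side: (1/(2π)) [∫_0^π 1^2 dx + ∫_π^{2π} (-8)^2 dx] = (1/(2π)) · (1π + 64π) = (1 + 64)/2 = 65/2.
So Σ_{n ∈ Z} |c_n|^2 = 65/2.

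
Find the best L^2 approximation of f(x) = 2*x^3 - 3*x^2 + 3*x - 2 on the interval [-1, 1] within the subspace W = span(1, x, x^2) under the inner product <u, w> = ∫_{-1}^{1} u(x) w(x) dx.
g(x) = -3*x^2 + 21*x/5 - 2

The best approximation g ∈ W is the orthogonal projection of f onto W. Writing g = a_0 + a_1 x + a_2 x^2, the coefficients solve the normal equations G · a = b where
  G_{ij} = <φ_i, φ_j> and b_i = <f, φ_i>, with φ_0 = 1, φ_1 = x, φ_2 = x^2.
G =
  [2, 0, 2/3]
  [0, 2/3, 0]
  [2/3, 0, 2/5],
b = (-6, 14/5, -38/15).
Solving gives a_0 = -2, a_1 = 21/5, a_2 = -3, so
  g(x) = -3*x^2 + 21*x/5 - 2.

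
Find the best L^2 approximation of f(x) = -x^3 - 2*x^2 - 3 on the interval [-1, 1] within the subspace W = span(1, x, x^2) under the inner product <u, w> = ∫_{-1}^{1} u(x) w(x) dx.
g(x) = -2*x^2 - 3*x/5 - 3

The best approximation g ∈ W is the orthogonal projection of f onto W. Writing g = a_0 + a_1 x + a_2 x^2, the coefficients solve the normal equations G · a = b where
  G_{ij} = <φ_i, φ_j> and b_i = <f, φ_i>, with φ_0 = 1, φ_1 = x, φ_2 = x^2.
G =
  [2, 0, 2/3]
  [0, 2/3, 0]
  [2/3, 0, 2/5],
b = (-22/3, -2/5, -14/5).
Solving gives a_0 = -3, a_1 = -3/5, a_2 = -2, so
  g(x) = -2*x^2 - 3*x/5 - 3.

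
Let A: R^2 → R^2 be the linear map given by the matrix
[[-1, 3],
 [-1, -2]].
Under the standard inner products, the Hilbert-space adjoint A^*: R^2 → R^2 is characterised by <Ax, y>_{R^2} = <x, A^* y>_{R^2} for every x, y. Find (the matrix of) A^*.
A^* = A^T =
[[-1, -1],
 [3, -2]]

For real matrices with standard dot products, the defining identity <Ax, y> = <x, A^* y> gives (Ax)^T y = x^T (A^*) y, i.e. x^T A^T y = x^T (A^*) y. Since this holds for all x, y, we must have A^* = A^T. Therefore
A^* =
[[-1, -1],
 [3, -2]].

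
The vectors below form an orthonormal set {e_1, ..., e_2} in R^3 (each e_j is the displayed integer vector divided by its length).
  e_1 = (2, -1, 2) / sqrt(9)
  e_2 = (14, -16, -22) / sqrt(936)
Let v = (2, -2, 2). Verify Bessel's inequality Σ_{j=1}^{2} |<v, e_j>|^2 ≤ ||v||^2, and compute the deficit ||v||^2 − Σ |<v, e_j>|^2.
Σ |<v, e_j>|^2 = 148/13; ||v||^2 = 12; deficit = 8/13

Write each e_j = u_j / sqrt(<u_j, u_j>) where u_j is the displayed integer vector. Then <v, e_j> = <v, u_j> / sqrt(<u_j, u_j>), so |<v, e_j>|^2 = <v, u_j>^2 / <u_j, u_j>.
Coefficients: <v, e_1> = 10/sqrt(9), <v, e_2> = 16/sqrt(936).
Square and sum: Σ |<v, e_j>|^2 = 148/13.
Compute ||v||^2 = v·v = 12.
Deficit = 12 − 148/13 = 8/13 ≥ 0, confirming Bessel's inequality. (The deficit equals ||v − Σ <v,e_j> e_j||^2, the squared distance from v to span{e_j}.)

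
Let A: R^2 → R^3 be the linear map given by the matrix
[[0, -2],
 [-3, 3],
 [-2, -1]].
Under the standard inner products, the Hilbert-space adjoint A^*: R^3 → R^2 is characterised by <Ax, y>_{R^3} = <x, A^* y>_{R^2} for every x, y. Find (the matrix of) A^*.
A^* = A^T =
[[0, -3, -2],
 [-2, 3, -1]]

For real matrices with standard dot products, the defining identity <Ax, y> = <x, A^* y> gives (Ax)^T y = x^T (A^*) y, i.e. x^T A^T y = x^T (A^*) y. Since this holds for all x, y, we must have A^* = A^T. Therefore
A^* =
[[0, -3, -2],
 [-2, 3, -1]].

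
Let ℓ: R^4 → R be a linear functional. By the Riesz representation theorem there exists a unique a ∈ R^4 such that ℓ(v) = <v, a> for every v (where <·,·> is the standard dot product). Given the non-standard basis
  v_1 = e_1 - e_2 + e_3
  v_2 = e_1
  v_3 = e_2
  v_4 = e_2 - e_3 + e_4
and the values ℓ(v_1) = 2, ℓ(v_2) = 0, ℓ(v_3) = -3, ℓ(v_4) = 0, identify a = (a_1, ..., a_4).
a = (0, -3, -1, 2)

Write a = (a_1, ..., a_4) in the standard basis. For each basis vector v_i, ℓ(v_i) = <v_i, a> is a linear equation in the a_j's. Collect the n equations into a matrix system V a = ℓ, where row i of V is v_i (expressed in the standard basis). Since V is invertible (lower-triangular with 1s on the diagonal, up to permutation), solve by back-substitution:
  V =
[[1, -1, 1, 0],
 [1, 0, 0, 0],
 [0, 1, 0, 0],
 [0, 1, -1, 1]]
  V a = (2, 0, -3, 0)
Solving gives a = (0, -3, -1, 2).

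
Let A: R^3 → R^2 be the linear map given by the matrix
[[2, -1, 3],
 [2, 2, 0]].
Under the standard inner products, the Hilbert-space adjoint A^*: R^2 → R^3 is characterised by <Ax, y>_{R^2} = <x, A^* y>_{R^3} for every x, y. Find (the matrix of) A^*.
A^* = A^T =
[[2, 2],
 [-1, 2],
 [3, 0]]

For real matrices with standard dot products, the defining identity <Ax, y> = <x, A^* y> gives (Ax)^T y = x^T (A^*) y, i.e. x^T A^T y = x^T (A^*) y. Since this holds for all x, y, we must have A^* = A^T. Therefore
A^* =
[[2, 2],
 [-1, 2],
 [3, 0]].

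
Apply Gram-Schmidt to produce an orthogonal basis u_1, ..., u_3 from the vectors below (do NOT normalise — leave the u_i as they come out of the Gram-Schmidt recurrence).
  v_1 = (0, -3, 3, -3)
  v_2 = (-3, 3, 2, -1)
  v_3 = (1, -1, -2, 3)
Orthogonal basis:
  u_1 = (0, -3, 3, -3)
  u_2 = (-3, 3, 2, -1)
  u_3 = (-16/23, -44/69, 32/69, 76/69)

Apply the Gram-Schmidt recurrence
  u_1 = v_1
  u_i = v_i − Σ_{j<i} ((v_i · u_j) / (u_j · u_j)) · u_j.

Step by step this gives:
  u_1 = (0, -3, 3, -3)
  u_2 = (-3, 3, 2, -1)
  u_3 = (-16/23, -44/69, 32/69, 76/69)

Orthogonality check:
  u_2 · u_1 = 0 (should be 0)
  u_3 · u_1 = 0 (should be 0)
  u_3 · u_2 = 0 (should be 0)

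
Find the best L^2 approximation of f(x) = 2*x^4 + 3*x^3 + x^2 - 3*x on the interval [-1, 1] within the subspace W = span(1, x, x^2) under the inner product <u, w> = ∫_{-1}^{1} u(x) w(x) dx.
g(x) = 19*x^2/7 - 6*x/5 - 6/35

The best approximation g ∈ W is the orthogonal projection of f onto W. Writing g = a_0 + a_1 x + a_2 x^2, the coefficients solve the normal equations G · a = b where
  G_{ij} = <φ_i, φ_j> and b_i = <f, φ_i>, with φ_0 = 1, φ_1 = x, φ_2 = x^2.
G =
  [2, 0, 2/3]
  [0, 2/3, 0]
  [2/3, 0, 2/5],
b = (22/15, -4/5, 34/35).
Solving gives a_0 = -6/35, a_1 = -6/5, a_2 = 19/7, so
  g(x) = 19*x^2/7 - 6*x/5 - 6/35.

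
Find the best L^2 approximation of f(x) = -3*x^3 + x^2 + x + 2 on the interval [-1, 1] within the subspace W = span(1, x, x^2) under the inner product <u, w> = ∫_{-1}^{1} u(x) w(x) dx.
g(x) = x^2 - 4*x/5 + 2

The best approximation g ∈ W is the orthogonal projection of f onto W. Writing g = a_0 + a_1 x + a_2 x^2, the coefficients solve the normal equations G · a = b where
  G_{ij} = <φ_i, φ_j> and b_i = <f, φ_i>, with φ_0 = 1, φ_1 = x, φ_2 = x^2.
G =
  [2, 0, 2/3]
  [0, 2/3, 0]
  [2/3, 0, 2/5],
b = (14/3, -8/15, 26/15).
Solving gives a_0 = 2, a_1 = -4/5, a_2 = 1, so
  g(x) = x^2 - 4*x/5 + 2.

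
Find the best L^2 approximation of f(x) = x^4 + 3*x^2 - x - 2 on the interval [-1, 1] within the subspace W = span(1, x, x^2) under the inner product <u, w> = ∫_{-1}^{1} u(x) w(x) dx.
g(x) = 27*x^2/7 - x - 73/35

The best approximation g ∈ W is the orthogonal projection of f onto W. Writing g = a_0 + a_1 x + a_2 x^2, the coefficients solve the normal equations G · a = b where
  G_{ij} = <φ_i, φ_j> and b_i = <f, φ_i>, with φ_0 = 1, φ_1 = x, φ_2 = x^2.
G =
  [2, 0, 2/3]
  [0, 2/3, 0]
  [2/3, 0, 2/5],
b = (-8/5, -2/3, 16/105).
Solving gives a_0 = -73/35, a_1 = -1, a_2 = 27/7, so
  g(x) = 27*x^2/7 - x - 73/35.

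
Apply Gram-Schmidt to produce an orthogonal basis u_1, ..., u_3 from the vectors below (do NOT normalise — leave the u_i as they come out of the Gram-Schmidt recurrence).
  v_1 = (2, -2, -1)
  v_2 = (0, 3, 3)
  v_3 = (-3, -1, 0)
Orthogonal basis:
  u_1 = (2, -2, -1)
  u_2 = (2, 1, 2)
  u_3 = (-5/9, -10/9, 10/9)

Apply the Gram-Schmidt recurrence
  u_1 = v_1
  u_i = v_i − Σ_{j<i} ((v_i · u_j) / (u_j · u_j)) · u_j.

Step by step this gives:
  u_1 = (2, -2, -1)
  u_2 = (2, 1, 2)
  u_3 = (-5/9, -10/9, 10/9)

Orthogonality check:
  u_2 · u_1 = 0 (should be 0)
  u_3 · u_1 = 0 (should be 0)
  u_3 · u_2 = 0 (should be 0)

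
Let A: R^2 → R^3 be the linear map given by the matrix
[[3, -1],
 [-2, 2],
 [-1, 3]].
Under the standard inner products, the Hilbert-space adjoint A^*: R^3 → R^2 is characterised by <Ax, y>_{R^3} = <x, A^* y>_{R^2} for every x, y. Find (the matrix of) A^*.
A^* = A^T =
[[3, -2, -1],
 [-1, 2, 3]]

For real matrices with standard dot products, the defining identity <Ax, y> = <x, A^* y> gives (Ax)^T y = x^T (A^*) y, i.e. x^T A^T y = x^T (A^*) y. Since this holds for all x, y, we must have A^* = A^T. Therefore
A^* =
[[3, -2, -1],
 [-1, 2, 3]].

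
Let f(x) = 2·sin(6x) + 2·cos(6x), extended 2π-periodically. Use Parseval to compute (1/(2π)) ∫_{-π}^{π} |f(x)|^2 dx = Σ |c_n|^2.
Σ |c_n|^2 = 4

Expand |f|^2 and use orthogonality of {sin(nx), cos(mx)} on [-π, π]:
  ∫_{-π}^{π} sin(nx)^2 dx = π, ∫ cos(mx)^2 dx = π, and cross terms integrate to 0.
So ∫_{-π}^{π} f(x)^2 dx = 2^2 · π + 2^2 · π = (4 + 4)π.
Divide by 2π: (4 + 4)/2 = 4.
By Parseval, this equals Σ |c_n|^2.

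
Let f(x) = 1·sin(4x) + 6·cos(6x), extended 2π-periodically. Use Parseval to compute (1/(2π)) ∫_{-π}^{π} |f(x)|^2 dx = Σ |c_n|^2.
Σ |c_n|^2 = 37/2

Expand |f|^2 and use orthogonality of {sin(nx), cos(mx)} on [-π, π]:
  ∫_{-π}^{π} sin(nx)^2 dx = π, ∫ cos(mx)^2 dx = π, and cross terms integrate to 0.
So ∫_{-π}^{π} f(x)^2 dx = 1^2 · π + 6^2 · π = (1 + 36)π.
Divide by 2π: (1 + 36)/2 = 37/2.
By Parseval, this equals Σ |c_n|^2.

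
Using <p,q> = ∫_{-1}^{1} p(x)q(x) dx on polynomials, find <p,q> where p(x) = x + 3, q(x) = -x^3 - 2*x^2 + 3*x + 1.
<p,q> = 18/5

Expand the product: p(x)·q(x) = -x^4 - 5*x^3 - 3*x^2 + 10*x + 3.
∫_{-1}^{1} of each monomial x^k gives [2/(k+1) if k even, 0 if k odd]. Integrating term-by-term (or equivalently evaluating the antiderivative F(x) = -x^5/5 - 5*x^4/4 - x^3 + 5*x^2 + 3*x at the endpoints):
  F(1) − F(−1) = 111/20 − (39/20) = 18/5.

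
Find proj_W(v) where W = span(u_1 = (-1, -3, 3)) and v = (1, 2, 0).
proj_W(v) = (7/19, 21/19, -21/19)

Set up U = [u_1 | ... | u_1] ∈ R^(3×1). The projector onto W = col(U) is P = U (U^T U)^(-1) U^T.
Compute U^T U =
  [19],
and U^T v = (-7).
Solve U^T U · c = U^T v for the coefficients: c = (-7/19). The projection is proj_W(v) = U c.
Check: (v - proj_W(v)) · u_1 = 0  (should be 0).
Result: proj_W(v) = (7/19, 21/19, -21/19).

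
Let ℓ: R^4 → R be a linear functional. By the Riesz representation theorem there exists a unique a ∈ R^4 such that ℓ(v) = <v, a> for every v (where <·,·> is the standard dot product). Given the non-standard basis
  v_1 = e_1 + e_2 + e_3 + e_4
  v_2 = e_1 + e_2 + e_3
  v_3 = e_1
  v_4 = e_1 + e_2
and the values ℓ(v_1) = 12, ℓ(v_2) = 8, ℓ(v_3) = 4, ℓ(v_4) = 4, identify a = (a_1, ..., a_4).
a = (4, 0, 4, 4)

Write a = (a_1, ..., a_4) in the standard basis. For each basis vector v_i, ℓ(v_i) = <v_i, a> is a linear equation in the a_j's. Collect the n equations into a matrix system V a = ℓ, where row i of V is v_i (expressed in the standard basis). Since V is invertible (lower-triangular with 1s on the diagonal, up to permutation), solve by back-substitution:
  V =
[[1, 1, 1, 1],
 [1, 1, 1, 0],
 [1, 0, 0, 0],
 [1, 1, 0, 0]]
  V a = (12, 8, 4, 4)
Solving gives a = (4, 0, 4, 4).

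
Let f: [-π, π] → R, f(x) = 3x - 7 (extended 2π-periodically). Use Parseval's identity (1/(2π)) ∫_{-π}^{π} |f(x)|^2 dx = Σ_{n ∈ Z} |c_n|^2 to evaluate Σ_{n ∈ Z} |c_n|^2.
Σ |c_n|^2 = 3π^2 + 49

Expand and integrate term by term over [-π, π]:
  ∫ (3x)^2 dx = 9·(2π^3/3); ∫ 2·3·(-7)·x dx = 0 (odd integrand); ∫ (-7)^2 dx = 49·2π.
So (1/(2π)) ∫_{-π}^{π} (3x - 7)^2 dx = 9π^2/3 + 49 = 3π^2 + 49.
Parseval ⇒ Σ |c_n|^2 = 3π^2 + 49.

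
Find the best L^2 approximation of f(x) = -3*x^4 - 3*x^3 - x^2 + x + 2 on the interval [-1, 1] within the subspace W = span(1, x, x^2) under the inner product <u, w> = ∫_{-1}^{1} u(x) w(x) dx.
g(x) = -25*x^2/7 - 4*x/5 + 79/35

The best approximation g ∈ W is the orthogonal projection of f onto W. Writing g = a_0 + a_1 x + a_2 x^2, the coefficients solve the normal equations G · a = b where
  G_{ij} = <φ_i, φ_j> and b_i = <f, φ_i>, with φ_0 = 1, φ_1 = x, φ_2 = x^2.
G =
  [2, 0, 2/3]
  [0, 2/3, 0]
  [2/3, 0, 2/5],
b = (32/15, -8/15, 8/105).
Solving gives a_0 = 79/35, a_1 = -4/5, a_2 = -25/7, so
  g(x) = -25*x^2/7 - 4*x/5 + 79/35.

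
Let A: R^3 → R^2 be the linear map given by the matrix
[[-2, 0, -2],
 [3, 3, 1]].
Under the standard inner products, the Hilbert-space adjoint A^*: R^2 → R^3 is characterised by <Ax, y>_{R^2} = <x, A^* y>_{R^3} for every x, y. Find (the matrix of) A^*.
A^* = A^T =
[[-2, 3],
 [0, 3],
 [-2, 1]]

For real matrices with standard dot products, the defining identity <Ax, y> = <x, A^* y> gives (Ax)^T y = x^T (A^*) y, i.e. x^T A^T y = x^T (A^*) y. Since this holds for all x, y, we must have A^* = A^T. Therefore
A^* =
[[-2, 3],
 [0, 3],
 [-2, 1]].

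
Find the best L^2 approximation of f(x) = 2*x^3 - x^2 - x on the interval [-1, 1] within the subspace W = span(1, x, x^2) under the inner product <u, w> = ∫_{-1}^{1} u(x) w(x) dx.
g(x) = -x^2 + x/5

The best approximation g ∈ W is the orthogonal projection of f onto W. Writing g = a_0 + a_1 x + a_2 x^2, the coefficients solve the normal equations G · a = b where
  G_{ij} = <φ_i, φ_j> and b_i = <f, φ_i>, with φ_0 = 1, φ_1 = x, φ_2 = x^2.
G =
  [2, 0, 2/3]
  [0, 2/3, 0]
  [2/3, 0, 2/5],
b = (-2/3, 2/15, -2/5).
Solving gives a_0 = 0, a_1 = 1/5, a_2 = -1, so
  g(x) = -x^2 + x/5.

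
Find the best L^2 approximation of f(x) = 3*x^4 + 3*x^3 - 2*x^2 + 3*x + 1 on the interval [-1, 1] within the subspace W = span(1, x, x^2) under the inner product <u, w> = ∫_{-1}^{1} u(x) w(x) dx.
g(x) = 4*x^2/7 + 24*x/5 + 26/35

The best approximation g ∈ W is the orthogonal projection of f onto W. Writing g = a_0 + a_1 x + a_2 x^2, the coefficients solve the normal equations G · a = b where
  G_{ij} = <φ_i, φ_j> and b_i = <f, φ_i>, with φ_0 = 1, φ_1 = x, φ_2 = x^2.
G =
  [2, 0, 2/3]
  [0, 2/3, 0]
  [2/3, 0, 2/5],
b = (28/15, 16/5, 76/105).
Solving gives a_0 = 26/35, a_1 = 24/5, a_2 = 4/7, so
  g(x) = 4*x^2/7 + 24*x/5 + 26/35.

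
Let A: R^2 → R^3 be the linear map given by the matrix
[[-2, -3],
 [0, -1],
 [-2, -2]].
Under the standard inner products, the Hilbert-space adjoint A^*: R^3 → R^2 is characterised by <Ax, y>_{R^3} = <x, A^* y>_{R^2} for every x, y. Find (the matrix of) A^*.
A^* = A^T =
[[-2, 0, -2],
 [-3, -1, -2]]

For real matrices with standard dot products, the defining identity <Ax, y> = <x, A^* y> gives (Ax)^T y = x^T (A^*) y, i.e. x^T A^T y = x^T (A^*) y. Since this holds for all x, y, we must have A^* = A^T. Therefore
A^* =
[[-2, 0, -2],
 [-3, -1, -2]].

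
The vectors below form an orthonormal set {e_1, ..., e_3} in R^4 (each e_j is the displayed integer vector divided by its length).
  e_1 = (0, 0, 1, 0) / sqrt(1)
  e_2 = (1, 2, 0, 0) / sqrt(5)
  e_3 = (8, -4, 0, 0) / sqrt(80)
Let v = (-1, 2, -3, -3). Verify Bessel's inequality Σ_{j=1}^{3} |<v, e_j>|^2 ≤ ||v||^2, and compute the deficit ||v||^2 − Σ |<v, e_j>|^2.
Σ |<v, e_j>|^2 = 14; ||v||^2 = 23; deficit = 9

Write each e_j = u_j / sqrt(<u_j, u_j>) where u_j is the displayed integer vector. Then <v, e_j> = <v, u_j> / sqrt(<u_j, u_j>), so |<v, e_j>|^2 = <v, u_j>^2 / <u_j, u_j>.
Coefficients: <v, e_1> = -3/sqrt(1), <v, e_2> = 3/sqrt(5), <v, e_3> = -16/sqrt(80).
Square and sum: Σ |<v, e_j>|^2 = 14.
Compute ||v||^2 = v·v = 23.
Deficit = 23 − 14 = 9 ≥ 0, confirming Bessel's inequality. (The deficit equals ||v − Σ <v,e_j> e_j||^2, the squared distance from v to span{e_j}.)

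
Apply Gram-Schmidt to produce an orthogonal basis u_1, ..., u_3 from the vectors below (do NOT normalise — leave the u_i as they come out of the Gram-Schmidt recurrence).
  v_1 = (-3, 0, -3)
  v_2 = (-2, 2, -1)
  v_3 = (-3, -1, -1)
Orthogonal basis:
  u_1 = (-3, 0, -3)
  u_2 = (-1/2, 2, 1/2)
  u_3 = (-10/9, -5/9, 10/9)

Apply the Gram-Schmidt recurrence
  u_1 = v_1
  u_i = v_i − Σ_{j<i} ((v_i · u_j) / (u_j · u_j)) · u_j.

Step by step this gives:
  u_1 = (-3, 0, -3)
  u_2 = (-1/2, 2, 1/2)
  u_3 = (-10/9, -5/9, 10/9)

Orthogonality check:
  u_2 · u_1 = 0 (should be 0)
  u_3 · u_1 = 0 (should be 0)
  u_3 · u_2 = 0 (should be 0)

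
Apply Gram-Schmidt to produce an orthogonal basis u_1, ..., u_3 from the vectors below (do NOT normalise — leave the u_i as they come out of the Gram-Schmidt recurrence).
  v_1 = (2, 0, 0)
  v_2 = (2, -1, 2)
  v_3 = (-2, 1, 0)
Orthogonal basis:
  u_1 = (2, 0, 0)
  u_2 = (0, -1, 2)
  u_3 = (0, 4/5, 2/5)

Apply the Gram-Schmidt recurrence
  u_1 = v_1
  u_i = v_i − Σ_{j<i} ((v_i · u_j) / (u_j · u_j)) · u_j.

Step by step this gives:
  u_1 = (2, 0, 0)
  u_2 = (0, -1, 2)
  u_3 = (0, 4/5, 2/5)

Orthogonality check:
  u_2 · u_1 = 0 (should be 0)
  u_3 · u_1 = 0 (should be 0)
  u_3 · u_2 = 0 (should be 0)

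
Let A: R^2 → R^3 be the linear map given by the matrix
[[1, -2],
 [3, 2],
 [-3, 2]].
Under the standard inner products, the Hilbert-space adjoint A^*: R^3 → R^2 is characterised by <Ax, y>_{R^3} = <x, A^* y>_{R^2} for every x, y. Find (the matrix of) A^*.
A^* = A^T =
[[1, 3, -3],
 [-2, 2, 2]]

For real matrices with standard dot products, the defining identity <Ax, y> = <x, A^* y> gives (Ax)^T y = x^T (A^*) y, i.e. x^T A^T y = x^T (A^*) y. Since this holds for all x, y, we must have A^* = A^T. Therefore
A^* =
[[1, 3, -3],
 [-2, 2, 2]].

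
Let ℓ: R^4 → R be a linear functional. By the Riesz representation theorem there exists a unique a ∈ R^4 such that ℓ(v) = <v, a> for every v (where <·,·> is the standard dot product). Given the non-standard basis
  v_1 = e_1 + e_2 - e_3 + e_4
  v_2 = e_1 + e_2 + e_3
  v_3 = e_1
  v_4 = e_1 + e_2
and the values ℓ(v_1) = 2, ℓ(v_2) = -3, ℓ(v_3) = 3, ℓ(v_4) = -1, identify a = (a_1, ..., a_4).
a = (3, -4, -2, 1)

Write a = (a_1, ..., a_4) in the standard basis. For each basis vector v_i, ℓ(v_i) = <v_i, a> is a linear equation in the a_j's. Collect the n equations into a matrix system V a = ℓ, where row i of V is v_i (expressed in the standard basis). Since V is invertible (lower-triangular with 1s on the diagonal, up to permutation), solve by back-substitution:
  V =
[[1, 1, -1, 1],
 [1, 1, 1, 0],
 [1, 0, 0, 0],
 [1, 1, 0, 0]]
  V a = (2, -3, 3, -1)
Solving gives a = (3, -4, -2, 1).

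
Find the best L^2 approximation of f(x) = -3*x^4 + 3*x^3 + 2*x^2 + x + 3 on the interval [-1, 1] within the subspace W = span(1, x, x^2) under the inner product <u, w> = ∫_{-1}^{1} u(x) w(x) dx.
g(x) = -4*x^2/7 + 14*x/5 + 114/35

The best approximation g ∈ W is the orthogonal projection of f onto W. Writing g = a_0 + a_1 x + a_2 x^2, the coefficients solve the normal equations G · a = b where
  G_{ij} = <φ_i, φ_j> and b_i = <f, φ_i>, with φ_0 = 1, φ_1 = x, φ_2 = x^2.
G =
  [2, 0, 2/3]
  [0, 2/3, 0]
  [2/3, 0, 2/5],
b = (92/15, 28/15, 68/35).
Solving gives a_0 = 114/35, a_1 = 14/5, a_2 = -4/7, so
  g(x) = -4*x^2/7 + 14*x/5 + 114/35.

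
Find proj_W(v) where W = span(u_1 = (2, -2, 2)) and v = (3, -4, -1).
proj_W(v) = (2, -2, 2)

Set up U = [u_1 | ... | u_1] ∈ R^(3×1). The projector onto W = col(U) is P = U (U^T U)^(-1) U^T.
Compute U^T U =
  [12],
and U^T v = (12).
Solve U^T U · c = U^T v for the coefficients: c = (1). The projection is proj_W(v) = U c.
Check: (v - proj_W(v)) · u_1 = 0  (should be 0).
Result: proj_W(v) = (2, -2, 2).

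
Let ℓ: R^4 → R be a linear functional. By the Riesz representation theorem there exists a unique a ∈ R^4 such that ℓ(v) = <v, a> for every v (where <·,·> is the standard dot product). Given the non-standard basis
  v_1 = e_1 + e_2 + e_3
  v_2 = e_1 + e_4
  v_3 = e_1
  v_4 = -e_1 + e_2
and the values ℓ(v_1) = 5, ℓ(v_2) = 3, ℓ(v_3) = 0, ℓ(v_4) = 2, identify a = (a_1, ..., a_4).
a = (0, 2, 3, 3)

Write a = (a_1, ..., a_4) in the standard basis. For each basis vector v_i, ℓ(v_i) = <v_i, a> is a linear equation in the a_j's. Collect the n equations into a matrix system V a = ℓ, where row i of V is v_i (expressed in the standard basis). Since V is invertible (lower-triangular with 1s on the diagonal, up to permutation), solve by back-substitution:
  V =
[[1, 1, 1, 0],
 [1, 0, 0, 1],
 [1, 0, 0, 0],
 [-1, 1, 0, 0]]
  V a = (5, 3, 0, 2)
Solving gives a = (0, 2, 3, 3).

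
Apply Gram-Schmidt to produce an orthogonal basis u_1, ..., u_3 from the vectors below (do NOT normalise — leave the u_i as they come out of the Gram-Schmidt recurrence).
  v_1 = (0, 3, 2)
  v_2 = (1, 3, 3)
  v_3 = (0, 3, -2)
Orthogonal basis:
  u_1 = (0, 3, 2)
  u_2 = (1, -6/13, 9/13)
  u_3 = (18/11, 12/11, -18/11)

Apply the Gram-Schmidt recurrence
  u_1 = v_1
  u_i = v_i − Σ_{j<i} ((v_i · u_j) / (u_j · u_j)) · u_j.

Step by step this gives:
  u_1 = (0, 3, 2)
  u_2 = (1, -6/13, 9/13)
  u_3 = (18/11, 12/11, -18/11)

Orthogonality check:
  u_2 · u_1 = 0 (should be 0)
  u_3 · u_1 = 0 (should be 0)
  u_3 · u_2 = 0 (should be 0)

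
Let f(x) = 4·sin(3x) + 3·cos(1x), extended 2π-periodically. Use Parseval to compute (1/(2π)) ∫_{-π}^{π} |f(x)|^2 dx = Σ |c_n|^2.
Σ |c_n|^2 = 25/2

Expand |f|^2 and use orthogonality of {sin(nx), cos(mx)} on [-π, π]:
  ∫_{-π}^{π} sin(nx)^2 dx = π, ∫ cos(mx)^2 dx = π, and cross terms integrate to 0.
So ∫_{-π}^{π} f(x)^2 dx = 4^2 · π + 3^2 · π = (16 + 9)π.
Divide by 2π: (16 + 9)/2 = 25/2.
By Parseval, this equals Σ |c_n|^2.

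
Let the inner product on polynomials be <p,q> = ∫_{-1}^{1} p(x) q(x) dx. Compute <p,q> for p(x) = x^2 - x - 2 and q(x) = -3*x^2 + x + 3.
<p,q> = -118/15

Expand the product: p(x)·q(x) = -3*x^4 + 4*x^3 + 8*x^2 - 5*x - 6.
∫_{-1}^{1} of each monomial x^k gives [2/(k+1) if k even, 0 if k odd]. Integrating term-by-term (or equivalently evaluating the antiderivative F(x) = -3*x^5/5 + x^4 + 8*x^3/3 - 5*x^2/2 - 6*x at the endpoints):
  F(1) − F(−1) = -163/30 − (73/30) = -118/15.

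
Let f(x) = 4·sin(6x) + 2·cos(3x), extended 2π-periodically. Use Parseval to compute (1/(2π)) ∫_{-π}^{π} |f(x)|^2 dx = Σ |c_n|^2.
Σ |c_n|^2 = 10

Expand |f|^2 and use orthogonality of {sin(nx), cos(mx)} on [-π, π]:
  ∫_{-π}^{π} sin(nx)^2 dx = π, ∫ cos(mx)^2 dx = π, and cross terms integrate to 0.
So ∫_{-π}^{π} f(x)^2 dx = 4^2 · π + 2^2 · π = (16 + 4)π.
Divide by 2π: (16 + 4)/2 = 10.
By Parseval, this equals Σ |c_n|^2.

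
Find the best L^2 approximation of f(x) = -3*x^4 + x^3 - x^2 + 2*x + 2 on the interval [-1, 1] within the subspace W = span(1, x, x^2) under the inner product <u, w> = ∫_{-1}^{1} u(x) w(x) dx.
g(x) = -25*x^2/7 + 13*x/5 + 79/35

The best approximation g ∈ W is the orthogonal projection of f onto W. Writing g = a_0 + a_1 x + a_2 x^2, the coefficients solve the normal equations G · a = b where
  G_{ij} = <φ_i, φ_j> and b_i = <f, φ_i>, with φ_0 = 1, φ_1 = x, φ_2 = x^2.
G =
  [2, 0, 2/3]
  [0, 2/3, 0]
  [2/3, 0, 2/5],
b = (32/15, 26/15, 8/105).
Solving gives a_0 = 79/35, a_1 = 13/5, a_2 = -25/7, so
  g(x) = -25*x^2/7 + 13*x/5 + 79/35.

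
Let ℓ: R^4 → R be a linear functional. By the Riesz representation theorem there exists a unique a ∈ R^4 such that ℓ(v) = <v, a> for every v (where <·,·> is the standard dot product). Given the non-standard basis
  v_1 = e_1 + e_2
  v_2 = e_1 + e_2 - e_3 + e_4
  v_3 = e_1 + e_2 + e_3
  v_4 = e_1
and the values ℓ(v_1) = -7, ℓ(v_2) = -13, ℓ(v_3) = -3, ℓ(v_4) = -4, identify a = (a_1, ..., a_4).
a = (-4, -3, 4, -2)

Write a = (a_1, ..., a_4) in the standard basis. For each basis vector v_i, ℓ(v_i) = <v_i, a> is a linear equation in the a_j's. Collect the n equations into a matrix system V a = ℓ, where row i of V is v_i (expressed in the standard basis). Since V is invertible (lower-triangular with 1s on the diagonal, up to permutation), solve by back-substitution:
  V =
[[1, 1, 0, 0],
 [1, 1, -1, 1],
 [1, 1, 1, 0],
 [1, 0, 0, 0]]
  V a = (-7, -13, -3, -4)
Solving gives a = (-4, -3, 4, -2).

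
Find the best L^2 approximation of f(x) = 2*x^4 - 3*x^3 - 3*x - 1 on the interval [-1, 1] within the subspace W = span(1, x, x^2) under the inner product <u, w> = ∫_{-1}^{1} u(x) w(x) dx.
g(x) = 12*x^2/7 - 24*x/5 - 41/35

The best approximation g ∈ W is the orthogonal projection of f onto W. Writing g = a_0 + a_1 x + a_2 x^2, the coefficients solve the normal equations G · a = b where
  G_{ij} = <φ_i, φ_j> and b_i = <f, φ_i>, with φ_0 = 1, φ_1 = x, φ_2 = x^2.
G =
  [2, 0, 2/3]
  [0, 2/3, 0]
  [2/3, 0, 2/5],
b = (-6/5, -16/5, -2/21).
Solving gives a_0 = -41/35, a_1 = -24/5, a_2 = 12/7, so
  g(x) = 12*x^2/7 - 24*x/5 - 41/35.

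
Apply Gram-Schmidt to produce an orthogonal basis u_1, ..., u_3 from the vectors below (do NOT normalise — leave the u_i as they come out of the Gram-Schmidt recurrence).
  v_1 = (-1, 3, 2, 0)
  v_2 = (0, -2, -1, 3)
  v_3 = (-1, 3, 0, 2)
Orthogonal basis:
  u_1 = (-1, 3, 2, 0)
  u_2 = (-4/7, -2/7, 1/7, 3)
  u_3 = (2/33, 34/33, -50/33, 2/11)

Apply the Gram-Schmidt recurrence
  u_1 = v_1
  u_i = v_i − Σ_{j<i} ((v_i · u_j) / (u_j · u_j)) · u_j.

Step by step this gives:
  u_1 = (-1, 3, 2, 0)
  u_2 = (-4/7, -2/7, 1/7, 3)
  u_3 = (2/33, 34/33, -50/33, 2/11)

Orthogonality check:
  u_2 · u_1 = 0 (should be 0)
  u_3 · u_1 = 0 (should be 0)
  u_3 · u_2 = 0 (should be 0)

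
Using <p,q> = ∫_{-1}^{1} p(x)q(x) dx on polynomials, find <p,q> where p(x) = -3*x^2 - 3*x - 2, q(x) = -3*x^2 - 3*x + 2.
<p,q> = 8/5

Expand the product: p(x)·q(x) = 9*x^4 + 18*x^3 + 9*x^2 - 4.
∫_{-1}^{1} of each monomial x^k gives [2/(k+1) if k even, 0 if k odd]. Integrating term-by-term (or equivalently evaluating the antiderivative F(x) = 9*x^5/5 + 9*x^4/2 + 3*x^3 - 4*x at the endpoints):
  F(1) − F(−1) = 53/10 − (37/10) = 8/5.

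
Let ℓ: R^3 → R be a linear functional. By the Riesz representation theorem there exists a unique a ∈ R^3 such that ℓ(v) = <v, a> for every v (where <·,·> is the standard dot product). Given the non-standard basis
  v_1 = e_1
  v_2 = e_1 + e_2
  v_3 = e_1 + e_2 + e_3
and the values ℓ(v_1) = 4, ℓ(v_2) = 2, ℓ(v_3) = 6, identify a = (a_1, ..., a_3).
a = (4, -2, 4)

Write a = (a_1, ..., a_3) in the standard basis. For each basis vector v_i, ℓ(v_i) = <v_i, a> is a linear equation in the a_j's. Collect the n equations into a matrix system V a = ℓ, where row i of V is v_i (expressed in the standard basis). Since V is invertible (lower-triangular with 1s on the diagonal, up to permutation), solve by back-substitution:
  V =
[[1, 0, 0],
 [1, 1, 0],
 [1, 1, 1]]
  V a = (4, 2, 6)
Solving gives a = (4, -2, 4).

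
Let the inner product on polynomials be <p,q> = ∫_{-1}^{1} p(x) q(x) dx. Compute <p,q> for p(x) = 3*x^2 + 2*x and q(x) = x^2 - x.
<p,q> = -2/15

Expand the product: p(x)·q(x) = 3*x^4 - x^3 - 2*x^2.
∫_{-1}^{1} of each monomial x^k gives [2/(k+1) if k even, 0 if k odd]. Integrating term-by-term (or equivalently evaluating the antiderivative F(x) = 3*x^5/5 - x^4/4 - 2*x^3/3 at the endpoints):
  F(1) − F(−1) = -19/60 − (-11/60) = -2/15.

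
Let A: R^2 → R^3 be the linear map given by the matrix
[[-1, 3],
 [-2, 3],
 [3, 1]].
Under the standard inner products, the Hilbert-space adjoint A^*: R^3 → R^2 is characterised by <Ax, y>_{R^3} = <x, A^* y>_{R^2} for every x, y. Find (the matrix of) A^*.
A^* = A^T =
[[-1, -2, 3],
 [3, 3, 1]]

For real matrices with standard dot products, the defining identity <Ax, y> = <x, A^* y> gives (Ax)^T y = x^T (A^*) y, i.e. x^T A^T y = x^T (A^*) y. Since this holds for all x, y, we must have A^* = A^T. Therefore
A^* =
[[-1, -2, 3],
 [3, 3, 1]].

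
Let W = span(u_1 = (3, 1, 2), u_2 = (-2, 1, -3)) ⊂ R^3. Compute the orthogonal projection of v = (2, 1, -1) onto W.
proj_W(v) = (4/3, 5/3, -1/3)

Set up U = [u_1 | ... | u_2] ∈ R^(3×2). The projector onto W = col(U) is P = U (U^T U)^(-1) U^T.
Compute U^T U =
  [14, -11]
  [-11, 14],
and U^T v = (5, 0).
Solve U^T U · c = U^T v for the coefficients: c = (14/15, 11/15). The projection is proj_W(v) = U c.
Check: (v - proj_W(v)) · u_1 = 0  (should be 0).
Check: (v - proj_W(v)) · u_2 = 0  (should be 0).
Result: proj_W(v) = (4/3, 5/3, -1/3).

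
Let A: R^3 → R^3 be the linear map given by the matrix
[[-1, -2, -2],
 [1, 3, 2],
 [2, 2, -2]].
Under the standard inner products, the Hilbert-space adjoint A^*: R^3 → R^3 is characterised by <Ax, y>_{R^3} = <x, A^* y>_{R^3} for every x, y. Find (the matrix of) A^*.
A^* = A^T =
[[-1, 1, 2],
 [-2, 3, 2],
 [-2, 2, -2]]

For real matrices with standard dot products, the defining identity <Ax, y> = <x, A^* y> gives (Ax)^T y = x^T (A^*) y, i.e. x^T A^T y = x^T (A^*) y. Since this holds for all x, y, we must have A^* = A^T. Therefore
A^* =
[[-1, 1, 2],
 [-2, 3, 2],
 [-2, 2, -2]].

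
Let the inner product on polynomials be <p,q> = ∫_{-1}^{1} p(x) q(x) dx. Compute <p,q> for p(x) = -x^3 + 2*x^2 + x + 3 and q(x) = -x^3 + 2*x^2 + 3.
<p,q> = 962/35

Expand the product: p(x)·q(x) = x^6 - 4*x^5 + 3*x^4 - 4*x^3 + 12*x^2 + 3*x + 9.
∫_{-1}^{1} of each monomial x^k gives [2/(k+1) if k even, 0 if k odd]. Integrating term-by-term (or equivalently evaluating the antiderivative F(x) = x^7/7 - 2*x^6/3 + 3*x^5/5 - x^4 + 4*x^3 + 3*x^2/2 + 9*x at the endpoints):
  F(1) − F(−1) = 2851/210 − (-2921/210) = 962/35.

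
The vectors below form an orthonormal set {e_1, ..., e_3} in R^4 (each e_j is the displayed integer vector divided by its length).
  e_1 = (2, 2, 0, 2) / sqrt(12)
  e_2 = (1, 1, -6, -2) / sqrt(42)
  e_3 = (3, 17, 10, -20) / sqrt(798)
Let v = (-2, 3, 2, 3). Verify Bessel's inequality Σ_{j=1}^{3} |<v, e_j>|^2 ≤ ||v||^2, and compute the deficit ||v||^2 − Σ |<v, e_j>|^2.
Σ |<v, e_j>|^2 = 698/57; ||v||^2 = 26; deficit = 784/57

Write each e_j = u_j / sqrt(<u_j, u_j>) where u_j is the displayed integer vector. Then <v, e_j> = <v, u_j> / sqrt(<u_j, u_j>), so |<v, e_j>|^2 = <v, u_j>^2 / <u_j, u_j>.
Coefficients: <v, e_1> = 8/sqrt(12), <v, e_2> = -17/sqrt(42), <v, e_3> = 5/sqrt(798).
Square and sum: Σ |<v, e_j>|^2 = 698/57.
Compute ||v||^2 = v·v = 26.
Deficit = 26 − 698/57 = 784/57 ≥ 0, confirming Bessel's inequality. (The deficit equals ||v − Σ <v,e_j> e_j||^2, the squared distance from v to span{e_j}.)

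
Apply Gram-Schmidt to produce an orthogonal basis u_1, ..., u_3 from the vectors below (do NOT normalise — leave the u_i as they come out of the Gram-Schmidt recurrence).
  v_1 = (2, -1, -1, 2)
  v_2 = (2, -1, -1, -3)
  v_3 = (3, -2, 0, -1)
Orthogonal basis:
  u_1 = (2, -1, -1, 2)
  u_2 = (2, -1, -1, -3)
  u_3 = (1/3, -2/3, 4/3, 0)

Apply the Gram-Schmidt recurrence
  u_1 = v_1
  u_i = v_i − Σ_{j<i} ((v_i · u_j) / (u_j · u_j)) · u_j.

Step by step this gives:
  u_1 = (2, -1, -1, 2)
  u_2 = (2, -1, -1, -3)
  u_3 = (1/3, -2/3, 4/3, 0)

Orthogonality check:
  u_2 · u_1 = 0 (should be 0)
  u_3 · u_1 = 0 (should be 0)
  u_3 · u_2 = 0 (should be 0)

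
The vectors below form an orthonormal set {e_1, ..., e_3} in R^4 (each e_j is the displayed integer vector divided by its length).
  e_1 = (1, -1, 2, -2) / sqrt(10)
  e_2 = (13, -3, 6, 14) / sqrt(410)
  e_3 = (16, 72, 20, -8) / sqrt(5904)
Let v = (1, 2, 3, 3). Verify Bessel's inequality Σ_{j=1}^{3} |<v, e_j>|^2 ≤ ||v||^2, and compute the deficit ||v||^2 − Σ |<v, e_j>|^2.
Σ |<v, e_j>|^2 = 158/9; ||v||^2 = 23; deficit = 49/9

Write each e_j = u_j / sqrt(<u_j, u_j>) where u_j is the displayed integer vector. Then <v, e_j> = <v, u_j> / sqrt(<u_j, u_j>), so |<v, e_j>|^2 = <v, u_j>^2 / <u_j, u_j>.
Coefficients: <v, e_1> = -1/sqrt(10), <v, e_2> = 67/sqrt(410), <v, e_3> = 196/sqrt(5904).
Square and sum: Σ |<v, e_j>|^2 = 158/9.
Compute ||v||^2 = v·v = 23.
Deficit = 23 − 158/9 = 49/9 ≥ 0, confirming Bessel's inequality. (The deficit equals ||v − Σ <v,e_j> e_j||^2, the squared distance from v to span{e_j}.)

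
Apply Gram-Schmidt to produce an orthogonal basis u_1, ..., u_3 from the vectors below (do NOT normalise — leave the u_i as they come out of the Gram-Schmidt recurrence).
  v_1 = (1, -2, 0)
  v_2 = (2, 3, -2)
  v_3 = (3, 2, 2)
Orthogonal basis:
  u_1 = (1, -2, 0)
  u_2 = (14/5, 7/5, -2)
  u_3 = (40/23, 20/23, 70/23)

Apply the Gram-Schmidt recurrence
  u_1 = v_1
  u_i = v_i − Σ_{j<i} ((v_i · u_j) / (u_j · u_j)) · u_j.

Step by step this gives:
  u_1 = (1, -2, 0)
  u_2 = (14/5, 7/5, -2)
  u_3 = (40/23, 20/23, 70/23)

Orthogonality check:
  u_2 · u_1 = 0 (should be 0)
  u_3 · u_1 = 0 (should be 0)
  u_3 · u_2 = 0 (should be 0)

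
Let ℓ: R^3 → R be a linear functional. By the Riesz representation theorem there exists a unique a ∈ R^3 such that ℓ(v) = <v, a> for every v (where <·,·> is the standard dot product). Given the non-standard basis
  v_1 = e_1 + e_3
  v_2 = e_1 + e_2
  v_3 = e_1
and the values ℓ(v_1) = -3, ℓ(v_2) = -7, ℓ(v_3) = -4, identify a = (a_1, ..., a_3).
a = (-4, -3, 1)

Write a = (a_1, ..., a_3) in the standard basis. For each basis vector v_i, ℓ(v_i) = <v_i, a> is a linear equation in the a_j's. Collect the n equations into a matrix system V a = ℓ, where row i of V is v_i (expressed in the standard basis). Since V is invertible (lower-triangular with 1s on the diagonal, up to permutation), solve by back-substitution:
  V =
[[1, 0, 1],
 [1, 1, 0],
 [1, 0, 0]]
  V a = (-3, -7, -4)
Solving gives a = (-4, -3, 1).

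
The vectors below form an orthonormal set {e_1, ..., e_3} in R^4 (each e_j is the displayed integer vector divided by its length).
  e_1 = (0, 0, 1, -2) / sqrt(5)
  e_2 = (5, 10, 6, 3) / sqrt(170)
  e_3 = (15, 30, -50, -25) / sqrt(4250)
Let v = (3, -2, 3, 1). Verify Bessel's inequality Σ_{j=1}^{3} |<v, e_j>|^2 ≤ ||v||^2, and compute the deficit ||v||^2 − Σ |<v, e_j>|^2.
Σ |<v, e_j>|^2 = 51/5; ||v||^2 = 23; deficit = 64/5

Write each e_j = u_j / sqrt(<u_j, u_j>) where u_j is the displayed integer vector. Then <v, e_j> = <v, u_j> / sqrt(<u_j, u_j>), so |<v, e_j>|^2 = <v, u_j>^2 / <u_j, u_j>.
Coefficients: <v, e_1> = 1/sqrt(5), <v, e_2> = 16/sqrt(170), <v, e_3> = -190/sqrt(4250).
Square and sum: Σ |<v, e_j>|^2 = 51/5.
Compute ||v||^2 = v·v = 23.
Deficit = 23 − 51/5 = 64/5 ≥ 0, confirming Bessel's inequality. (The deficit equals ||v − Σ <v,e_j> e_j||^2, the squared distance from v to span{e_j}.)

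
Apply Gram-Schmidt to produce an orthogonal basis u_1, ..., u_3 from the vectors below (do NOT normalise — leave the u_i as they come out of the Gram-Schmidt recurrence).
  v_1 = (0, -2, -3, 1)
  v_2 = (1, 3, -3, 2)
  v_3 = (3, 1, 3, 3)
Orthogonal basis:
  u_1 = (0, -2, -3, 1)
  u_2 = (1, 26/7, -27/14, 23/14)
  u_3 = (809/297, -347/297, 20/11, 926/297)

Apply the Gram-Schmidt recurrence
  u_1 = v_1
  u_i = v_i − Σ_{j<i} ((v_i · u_j) / (u_j · u_j)) · u_j.

Step by step this gives:
  u_1 = (0, -2, -3, 1)
  u_2 = (1, 26/7, -27/14, 23/14)
  u_3 = (809/297, -347/297, 20/11, 926/297)

Orthogonality check:
  u_2 · u_1 = 0 (should be 0)
  u_3 · u_1 = 0 (should be 0)
  u_3 · u_2 = 0 (should be 0)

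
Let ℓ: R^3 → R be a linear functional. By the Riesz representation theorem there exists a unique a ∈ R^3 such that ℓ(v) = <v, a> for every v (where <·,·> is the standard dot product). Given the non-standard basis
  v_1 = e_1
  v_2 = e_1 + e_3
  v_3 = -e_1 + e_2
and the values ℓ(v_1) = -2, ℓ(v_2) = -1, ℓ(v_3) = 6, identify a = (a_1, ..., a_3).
a = (-2, 4, 1)

Write a = (a_1, ..., a_3) in the standard basis. For each basis vector v_i, ℓ(v_i) = <v_i, a> is a linear equation in the a_j's. Collect the n equations into a matrix system V a = ℓ, where row i of V is v_i (expressed in the standard basis). Since V is invertible (lower-triangular with 1s on the diagonal, up to permutation), solve by back-substitution:
  V =
[[1, 0, 0],
 [1, 0, 1],
 [-1, 1, 0]]
  V a = (-2, -1, 6)
Solving gives a = (-2, 4, 1).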